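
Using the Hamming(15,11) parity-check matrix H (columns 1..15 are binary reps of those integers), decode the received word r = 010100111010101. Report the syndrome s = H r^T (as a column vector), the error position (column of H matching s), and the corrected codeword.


s = (1, 0, 0, 1)^T, error position = 9, corrected codeword c = 010100110010101

Compute s = H r^T mod 2 one row at a time:
  s_1 = 1 + 1 + 0 + 1 + 0 + 1 + 0 + 1 = 5 ≡ 1 (mod 2).
  s_2 = 1 + 0 + 0 + 1 + 0 + 1 + 0 + 1 = 4 ≡ 0 (mod 2).
  s_3 = 1 + 0 + 0 + 1 + 0 + 1 + 0 + 1 = 4 ≡ 0 (mod 2).
  s_4 = 0 + 0 + 0 + 1 + 1 + 1 + 1 + 1 = 5 ≡ 1 (mod 2).
s = (1, 0, 0, 1)^T — this equals column 9 of H (binary 1001), so error is at position 9.
Correct: flip bit 9 of r = 010100111010101 to get c = 010100110010101.


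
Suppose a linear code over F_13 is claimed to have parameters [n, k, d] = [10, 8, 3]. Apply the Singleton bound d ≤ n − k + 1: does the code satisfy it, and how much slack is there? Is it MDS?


Singleton RHS = n − k + 1 = 3, slack = 0, bound satisfied, MDS.

Singleton bound: d ≤ n − k + 1.
Here n = 10, k = 8, so n − k + 1 = 3.
Given d = 3, check d ≤ 3: YES.
Slack = (n − k + 1) − d = 0.
The code is MDS (slack = 0).
Description: the claimed parameters are [10, 8, 3]_13; such a code would be MDS (meets Singleton bound).


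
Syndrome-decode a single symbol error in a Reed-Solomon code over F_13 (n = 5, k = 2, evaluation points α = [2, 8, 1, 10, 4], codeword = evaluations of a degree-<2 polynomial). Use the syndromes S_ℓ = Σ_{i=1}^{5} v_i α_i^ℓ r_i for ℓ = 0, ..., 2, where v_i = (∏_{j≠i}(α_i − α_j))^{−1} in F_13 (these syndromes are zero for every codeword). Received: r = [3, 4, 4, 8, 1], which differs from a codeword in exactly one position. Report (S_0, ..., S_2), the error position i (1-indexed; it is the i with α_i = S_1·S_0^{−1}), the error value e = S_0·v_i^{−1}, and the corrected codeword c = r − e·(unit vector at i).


S = (10, 2, 3), error at position 2, error magnitude e = 7, c = [3, 10, 4, 8, 1].

Step 1: column multipliers v_i = (∏_{j≠i}(α_i − α_j))^{−1} mod 13.
  i = 1 (α = 2): (2−8)(2−1)(2−10)(2−4) = (−6)·1·(−8)·(−2) = −96 ≡ 8, so v_1 = 8^{−1} = 5 (mod 13).
  i = 2 (α = 8): (8−2)(8−1)(8−10)(8−4) = 6·7·(−2)·4 = −336 ≡ 2, so v_2 = 2^{−1} = 7 (mod 13).
  i = 3 (α = 1): (1−2)(1−8)(1−10)(1−4) = (−1)·(−7)·(−9)·(−3) = 189 ≡ 7, so v_3 = 7^{−1} = 2 (mod 13).
  i = 4 (α = 10): (10−2)(10−8)(10−1)(10−4) = 8·2·9·6 = 864 ≡ 6, so v_4 = 6^{−1} = 11 (mod 13).
  i = 5 (α = 4): (4−2)(4−8)(4−1)(4−10) = 2·(−4)·3·(−6) = 144 ≡ 1, so v_5 = 1^{−1} = 1 (mod 13).
  v = [5, 7, 2, 11, 1].
Step 2: syndromes of r = [3, 4, 4, 8, 1] (all sums mod 13).
  S_0 = Σ v_i r_i = 5·3 + 7·4 + 2·4 + 11·8 + 1·1 = 140 ≡ 10.
  S_1 = Σ v_i α_i r_i = 5·2·3 + 7·8·4 + 2·1·4 + 11·10·8 + 1·4·1 = 1146 ≡ 2.
  α_i^2 mod 13 = [4, 12, 1, 9, 3].
  S_2 = Σ v_i α_i^2 r_i = 5·4·3 + 7·12·4 + 2·1·4 + 11·9·8 + 1·3·1 = 1199 ≡ 3.
  S = (10, 2, 3) ≠ 0, so r is not a codeword (an error is present).
Step 3: locate the error. For a single error e at position i, S_ℓ = v_i·e·α_i^ℓ, so α_err = S_1/S_0.
  S_0^{−1} = 10^{−1} = 4 (mod 13), so α_err = 2·4 = 8 ≡ 8 = α_2. Error position i = 2.
  Consistency check: S_2/S_1 = 3·7 = 21 ≡ 8 = α_err ✓ (single-error assumption holds).
Step 4: error magnitude e = S_0/v_2 = S_0·∏_{j≠2}(α_2 − α_j) = 10·2 = 20 ≡ 7 (mod 13).
Step 5: correct position 2: c_2 = r_2 − e = 4 − 7 ≡ 10 (mod 13). Hence c = [3, 10, 4, 8, 1].
  Check: interpolating c through the α_i gives m(x) = 5 + 12·x (degree < 2) with m(α_i) = c_i for every i, so c is indeed a codeword.


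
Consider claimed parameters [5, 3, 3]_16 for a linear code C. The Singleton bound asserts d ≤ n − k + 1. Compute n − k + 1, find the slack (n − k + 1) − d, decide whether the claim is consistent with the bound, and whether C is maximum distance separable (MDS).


Singleton RHS = n − k + 1 = 3, slack = 0, bound satisfied, MDS.

Singleton bound: d ≤ n − k + 1.
Here n = 5, k = 3, so n − k + 1 = 3.
Given d = 3, check d ≤ 3: YES.
Slack = (n − k + 1) − d = 0.
The code is MDS (slack = 0).
Description: the claimed parameters are [5, 3, 3]_16; such a code would be MDS (meets Singleton bound).


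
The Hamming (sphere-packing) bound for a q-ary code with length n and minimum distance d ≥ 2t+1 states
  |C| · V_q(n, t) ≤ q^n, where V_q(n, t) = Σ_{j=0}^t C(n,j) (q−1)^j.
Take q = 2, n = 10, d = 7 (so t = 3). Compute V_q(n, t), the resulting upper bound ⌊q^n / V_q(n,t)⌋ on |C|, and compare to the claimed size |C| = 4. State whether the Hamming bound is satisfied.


V_q(n, t) = 176, q^n = 1024, Hamming bound = 5, |C| = 4 ≤ bound (satisfied).

Step 1: Compute V_q(n, t) = Σ_{j=0}^3 C(n, j) (q−1)^j.
  j = 0: C(10,0)·(1)^0 = 1·1 = 1.
  j = 1: C(10,1)·(1)^1 = 10·1 = 10.
  j = 2: C(10,2)·(1)^2 = 45·1 = 45.
  j = 3: C(10,3)·(1)^3 = 120·1 = 120.
  V_q(n, t) = 1 + 10 + 45 + 120 = 176.
Step 2: q^n = 2^10 = 1024.
Step 3: Hamming bound ⌊q^n / V_q(n,t)⌋ = ⌊1024/176⌋ = 5.
Step 4: Compare |C| = 4 to 5: satisfied.
The claimed |C| lies below the Hamming bound.


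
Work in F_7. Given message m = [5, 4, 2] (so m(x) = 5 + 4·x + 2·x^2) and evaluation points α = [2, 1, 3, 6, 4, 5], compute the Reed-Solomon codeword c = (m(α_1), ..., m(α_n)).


c = [0, 4, 0, 3, 4, 5]

Message polynomial: m(x) = 5 + 4·x + 2·x^2 (mod 7).
For each evaluation point α_i, compute m(α_i) mod 7:
  α_1 = 2: Horner steps 2 → 1 → 0, so m(2) = 0.
  α_2 = 1: Horner steps 2 → 6 → 4, so m(1) = 4.
  α_3 = 3: Horner steps 2 → 3 → 0, so m(3) = 0.
  α_4 = 6: Horner steps 2 → 2 → 3, so m(6) = 3.
  α_5 = 4: Horner steps 2 → 5 → 4, so m(4) = 4.
  α_6 = 5: Horner steps 2 → 0 → 5, so m(5) = 5.
Codeword c = [0, 4, 0, 3, 4, 5] ∈ F_7^6.


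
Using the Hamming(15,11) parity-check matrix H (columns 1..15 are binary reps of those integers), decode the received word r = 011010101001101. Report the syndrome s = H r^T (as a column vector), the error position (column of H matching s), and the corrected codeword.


s = (0, 1, 0, 0)^T, error position = 4, corrected codeword c = 011110101001101

Compute s = H r^T mod 2 one row at a time:
  s_1 = 0 + 1 + 0 + 0 + 1 + 1 + 0 + 1 = 4 ≡ 0 (mod 2).
  s_2 = 0 + 1 + 0 + 1 + 1 + 1 + 0 + 1 = 5 ≡ 1 (mod 2).
  s_3 = 1 + 1 + 0 + 1 + 0 + 0 + 0 + 1 = 4 ≡ 0 (mod 2).
  s_4 = 0 + 1 + 1 + 1 + 1 + 0 + 1 + 1 = 6 ≡ 0 (mod 2).
s = (0, 1, 0, 0)^T — this equals column 4 of H (binary 0100), so error is at position 4.
Correct: flip bit 4 of r = 011010101001101 to get c = 011110101001101.


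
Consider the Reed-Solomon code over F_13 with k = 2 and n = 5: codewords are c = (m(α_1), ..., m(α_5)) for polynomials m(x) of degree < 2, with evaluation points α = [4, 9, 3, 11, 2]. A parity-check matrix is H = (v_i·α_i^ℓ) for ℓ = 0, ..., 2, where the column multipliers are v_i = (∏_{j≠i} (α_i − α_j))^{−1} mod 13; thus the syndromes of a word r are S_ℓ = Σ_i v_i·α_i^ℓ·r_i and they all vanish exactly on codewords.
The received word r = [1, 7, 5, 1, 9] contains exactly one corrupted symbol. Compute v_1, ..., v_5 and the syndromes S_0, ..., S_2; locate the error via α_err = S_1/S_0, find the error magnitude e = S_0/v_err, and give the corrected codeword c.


S = (4, 5, 3), error at position 4, error magnitude e = 2, c = [1, 7, 5, 12, 9].

Step 1: column multipliers v_i = (∏_{j≠i}(α_i − α_j))^{−1} mod 13.
  i = 1 (α = 4): (4−9)(4−3)(4−11)(4−2) = (−5)·1·(−7)·2 = 70 ≡ 5, so v_1 = 5^{−1} = 8 (mod 13).
  i = 2 (α = 9): (9−4)(9−3)(9−11)(9−2) = 5·6·(−2)·7 = −420 ≡ 9, so v_2 = 9^{−1} = 3 (mod 13).
  i = 3 (α = 3): (3−4)(3−9)(3−11)(3−2) = (−1)·(−6)·(−8)·1 = −48 ≡ 4, so v_3 = 4^{−1} = 10 (mod 13).
  i = 4 (α = 11): (11−4)(11−9)(11−3)(11−2) = 7·2·8·9 = 1008 ≡ 7, so v_4 = 7^{−1} = 2 (mod 13).
  i = 5 (α = 2): (2−4)(2−9)(2−3)(2−11) = (−2)·(−7)·(−1)·(−9) = 126 ≡ 9, so v_5 = 9^{−1} = 3 (mod 13).
  v = [8, 3, 10, 2, 3].
Step 2: syndromes of r = [1, 7, 5, 1, 9] (all sums mod 13).
  S_0 = Σ v_i r_i = 8·1 + 3·7 + 10·5 + 2·1 + 3·9 = 108 ≡ 4.
  S_1 = Σ v_i α_i r_i = 8·4·1 + 3·9·7 + 10·3·5 + 2·11·1 + 3·2·9 = 447 ≡ 5.
  α_i^2 mod 13 = [3, 3, 9, 4, 4].
  S_2 = Σ v_i α_i^2 r_i = 8·3·1 + 3·3·7 + 10·9·5 + 2·4·1 + 3·4·9 = 653 ≡ 3.
  S = (4, 5, 3) ≠ 0, so r is not a codeword (an error is present).
Step 3: locate the error. For a single error e at position i, S_ℓ = v_i·e·α_i^ℓ, so α_err = S_1/S_0.
  S_0^{−1} = 4^{−1} = 10 (mod 13), so α_err = 5·10 = 50 ≡ 11 = α_4. Error position i = 4.
  Consistency check: S_2/S_1 = 3·8 = 24 ≡ 11 = α_err ✓ (single-error assumption holds).
Step 4: error magnitude e = S_0/v_4 = S_0·∏_{j≠4}(α_4 − α_j) = 4·7 = 28 ≡ 2 (mod 13).
Step 5: correct position 4: c_4 = r_4 − e = 1 − 2 ≡ 12 (mod 13). Hence c = [1, 7, 5, 12, 9].
  Check: interpolating c through the α_i gives m(x) = 4 + 9·x (degree < 2) with m(α_i) = c_i for every i, so c is indeed a codeword.


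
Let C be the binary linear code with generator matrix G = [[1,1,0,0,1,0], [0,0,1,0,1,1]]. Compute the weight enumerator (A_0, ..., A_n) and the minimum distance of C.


Weight distribution: A_0 = 1, A_3 = 2, A_4 = 1. Minimum distance d = 3.

Enumerate all 2^2 = 4 messages m ∈ F_2^2.
For each, compute codeword c = mG in F_2^6, then tally its weight.
  m = 00 → c = 000000, weight = 0.
  m = 10 → c = 110010, weight = 3.
  m = 01 → c = 001011, weight = 3.
  m = 11 → c = 111001, weight = 4.
Tally weights:
  weight 0: 1 codewords.
  weight 3: 2 codewords.
  weight 4: 1 codewords.
Minimum distance d = smallest w > 0 with A_w > 0 = 3.
Sanity: Σ A_w = 4 = 2^2 = 4 ✓.


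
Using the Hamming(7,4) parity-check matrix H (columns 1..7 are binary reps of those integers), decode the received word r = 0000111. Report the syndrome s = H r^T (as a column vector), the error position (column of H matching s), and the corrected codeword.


s = (1, 0, 0)^T, error position = 4, corrected codeword c = 0001111

Compute s = H r^T mod 2 one row at a time:
  s_1 = 0 + 1 + 1 + 1 = 3 ≡ 1 (mod 2).
  s_2 = 0 + 0 + 1 + 1 = 2 ≡ 0 (mod 2).
  s_3 = 0 + 0 + 1 + 1 = 2 ≡ 0 (mod 2).
s = (1, 0, 0)^T — this equals column 4 of H (binary 100), so error is at position 4.
Correct: flip bit 4 of r = 0000111 to get c = 0001111.


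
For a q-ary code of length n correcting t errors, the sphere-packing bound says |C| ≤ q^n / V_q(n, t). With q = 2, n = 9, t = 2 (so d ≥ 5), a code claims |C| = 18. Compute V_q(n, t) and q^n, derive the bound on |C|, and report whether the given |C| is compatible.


V_q(n, t) = 46, q^n = 512, Hamming bound = 11, |C| = 18 > bound (violated).

Step 1: Compute V_q(n, t) = Σ_{j=0}^2 C(n, j) (q−1)^j.
  j = 0: C(9,0)·(1)^0 = 1·1 = 1.
  j = 1: C(9,1)·(1)^1 = 9·1 = 9.
  j = 2: C(9,2)·(1)^2 = 36·1 = 36.
  V_q(n, t) = 1 + 9 + 36 = 46.
Step 2: q^n = 2^9 = 512.
Step 3: Hamming bound ⌊q^n / V_q(n,t)⌋ = ⌊512/46⌋ = 11.
Step 4: Compare |C| = 18 to 11: violated.
The claimed |C| lies above the Hamming bound, so no 2-ary code of length 9 with d ≥ 5 can have 18 codewords.


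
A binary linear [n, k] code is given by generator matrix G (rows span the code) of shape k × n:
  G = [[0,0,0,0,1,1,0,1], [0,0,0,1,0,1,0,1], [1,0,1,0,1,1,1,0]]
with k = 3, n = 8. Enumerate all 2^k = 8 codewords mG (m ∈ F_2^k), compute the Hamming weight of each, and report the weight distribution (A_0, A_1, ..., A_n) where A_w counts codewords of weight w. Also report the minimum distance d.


Weight distribution: A_0 = 1, A_2 = 1, A_3 = 2, A_4 = 1, A_5 = 2, A_6 = 1. Minimum distance d = 2.

Enumerate all 2^3 = 8 messages m ∈ F_2^3.
For each, compute codeword c = mG in F_2^8, then tally its weight.
  m = 000 → c = 00000000, weight = 0.
  m = 100 → c = 00001101, weight = 3.
  m = 010 → c = 00010101, weight = 3.
  m = 110 → c = 00011000, weight = 2.
  m = 001 → c = 10101110, weight = 5.
  m = 101 → c = 10100011, weight = 4.
  m = 011 → c = 10111011, weight = 6.
  m = 111 → c = 10110110, weight = 5.
Tally weights:
  weight 0: 1 codewords.
  weight 2: 1 codewords.
  weight 3: 2 codewords.
  weight 4: 1 codewords.
  weight 5: 2 codewords.
  weight 6: 1 codewords.
Minimum distance d = smallest w > 0 with A_w > 0 = 2.
Sanity: Σ A_w = 8 = 2^3 = 8 ✓.


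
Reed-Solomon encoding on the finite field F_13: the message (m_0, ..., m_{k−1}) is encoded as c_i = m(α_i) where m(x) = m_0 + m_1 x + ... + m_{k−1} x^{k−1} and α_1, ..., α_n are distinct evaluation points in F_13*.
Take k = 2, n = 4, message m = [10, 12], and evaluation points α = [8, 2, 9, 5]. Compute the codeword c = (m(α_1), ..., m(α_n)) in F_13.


c = [2, 8, 1, 5]

Message polynomial: m(x) = 10 + 12·x (mod 13).
For each evaluation point α_i, compute m(α_i) mod 13:
  α_1 = 8: Horner steps 12 → 2, so m(8) = 2.
  α_2 = 2: Horner steps 12 → 8, so m(2) = 8.
  α_3 = 9: Horner steps 12 → 1, so m(9) = 1.
  α_4 = 5: Horner steps 12 → 5, so m(5) = 5.
Codeword c = [2, 8, 1, 5] ∈ F_13^4.


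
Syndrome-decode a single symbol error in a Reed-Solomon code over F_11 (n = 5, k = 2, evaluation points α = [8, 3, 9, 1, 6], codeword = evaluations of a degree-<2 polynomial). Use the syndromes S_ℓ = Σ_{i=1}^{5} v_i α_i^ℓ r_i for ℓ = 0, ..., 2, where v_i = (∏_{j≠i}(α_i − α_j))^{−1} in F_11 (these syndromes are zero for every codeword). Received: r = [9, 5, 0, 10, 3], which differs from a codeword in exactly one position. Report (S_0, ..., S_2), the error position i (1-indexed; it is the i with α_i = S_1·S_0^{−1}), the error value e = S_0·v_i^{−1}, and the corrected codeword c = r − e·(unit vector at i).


S = (10, 2, 7), error at position 3, error magnitude e = 10, c = [9, 5, 1, 10, 3].

Step 1: column multipliers v_i = (∏_{j≠i}(α_i − α_j))^{−1} mod 11.
  i = 1 (α = 8): (8−3)(8−9)(8−1)(8−6) = 5·(−1)·7·2 = −70 ≡ 7, so v_1 = 7^{−1} = 8 (mod 11).
  i = 2 (α = 3): (3−8)(3−9)(3−1)(3−6) = (−5)·(−6)·2·(−3) = −180 ≡ 7, so v_2 = 7^{−1} = 8 (mod 11).
  i = 3 (α = 9): (9−8)(9−3)(9−1)(9−6) = 1·6·8·3 = 144 ≡ 1, so v_3 = 1^{−1} = 1 (mod 11).
  i = 4 (α = 1): (1−8)(1−3)(1−9)(1−6) = (−7)·(−2)·(−8)·(−5) = 560 ≡ 10, so v_4 = 10^{−1} = 10 (mod 11).
  i = 5 (α = 6): (6−8)(6−3)(6−9)(6−1) = (−2)·3·(−3)·5 = 90 ≡ 2, so v_5 = 2^{−1} = 6 (mod 11).
  v = [8, 8, 1, 10, 6].
Step 2: syndromes of r = [9, 5, 0, 10, 3] (all sums mod 11).
  S_0 = Σ v_i r_i = 8·9 + 8·5 + 1·0 + 10·10 + 6·3 = 230 ≡ 10.
  S_1 = Σ v_i α_i r_i = 8·8·9 + 8·3·5 + 1·9·0 + 10·1·10 + 6·6·3 = 904 ≡ 2.
  α_i^2 mod 11 = [9, 9, 4, 1, 3].
  S_2 = Σ v_i α_i^2 r_i = 8·9·9 + 8·9·5 + 1·4·0 + 10·1·10 + 6·3·3 = 1162 ≡ 7.
  S = (10, 2, 7) ≠ 0, so r is not a codeword (an error is present).
Step 3: locate the error. For a single error e at position i, S_ℓ = v_i·e·α_i^ℓ, so α_err = S_1/S_0.
  S_0^{−1} = 10^{−1} = 10 (mod 11), so α_err = 2·10 = 20 ≡ 9 = α_3. Error position i = 3.
  Consistency check: S_2/S_1 = 7·6 = 42 ≡ 9 = α_err ✓ (single-error assumption holds).
Step 4: error magnitude e = S_0/v_3 = S_0·∏_{j≠3}(α_3 − α_j) = 10·1 = 10 ≡ 10 (mod 11).
Step 5: correct position 3: c_3 = r_3 − e = 0 − 10 ≡ 1 (mod 11). Hence c = [9, 5, 1, 10, 3].
  Check: interpolating c through the α_i gives m(x) = 7 + 3·x (degree < 2) with m(α_i) = c_i for every i, so c is indeed a codeword.


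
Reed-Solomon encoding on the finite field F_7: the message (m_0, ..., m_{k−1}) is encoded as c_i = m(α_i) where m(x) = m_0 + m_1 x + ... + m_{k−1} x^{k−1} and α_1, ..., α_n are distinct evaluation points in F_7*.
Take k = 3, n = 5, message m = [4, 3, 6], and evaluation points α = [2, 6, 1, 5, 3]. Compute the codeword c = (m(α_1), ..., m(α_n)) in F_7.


c = [6, 0, 6, 1, 4]

Message polynomial: m(x) = 4 + 3·x + 6·x^2 (mod 7).
For each evaluation point α_i, compute m(α_i) mod 7:
  α_1 = 2: Horner steps 6 → 1 → 6, so m(2) = 6.
  α_2 = 6: Horner steps 6 → 4 → 0, so m(6) = 0.
  α_3 = 1: Horner steps 6 → 2 → 6, so m(1) = 6.
  α_4 = 5: Horner steps 6 → 5 → 1, so m(5) = 1.
  α_5 = 3: Horner steps 6 → 0 → 4, so m(3) = 4.
Codeword c = [6, 0, 6, 1, 4] ∈ F_7^5.


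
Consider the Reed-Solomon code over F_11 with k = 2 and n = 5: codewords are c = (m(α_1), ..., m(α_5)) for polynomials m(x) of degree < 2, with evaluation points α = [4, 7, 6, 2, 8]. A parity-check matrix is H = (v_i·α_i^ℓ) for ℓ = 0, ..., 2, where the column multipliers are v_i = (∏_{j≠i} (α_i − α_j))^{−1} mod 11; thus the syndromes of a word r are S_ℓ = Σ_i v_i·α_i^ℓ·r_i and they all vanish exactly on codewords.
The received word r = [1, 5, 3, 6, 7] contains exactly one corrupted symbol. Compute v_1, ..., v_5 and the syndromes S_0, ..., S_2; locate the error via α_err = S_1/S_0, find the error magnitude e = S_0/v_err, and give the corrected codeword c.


S = (5, 9, 3), error at position 1, error magnitude e = 2, c = [10, 5, 3, 6, 7].

Step 1: column multipliers v_i = (∏_{j≠i}(α_i − α_j))^{−1} mod 11.
  i = 1 (α = 4): (4−7)(4−6)(4−2)(4−8) = (−3)·(−2)·2·(−4) = −48 ≡ 7, so v_1 = 7^{−1} = 8 (mod 11).
  i = 2 (α = 7): (7−4)(7−6)(7−2)(7−8) = 3·1·5·(−1) = −15 ≡ 7, so v_2 = 7^{−1} = 8 (mod 11).
  i = 3 (α = 6): (6−4)(6−7)(6−2)(6−8) = 2·(−1)·4·(−2) = 16 ≡ 5, so v_3 = 5^{−1} = 9 (mod 11).
  i = 4 (α = 2): (2−4)(2−7)(2−6)(2−8) = (−2)·(−5)·(−4)·(−6) = 240 ≡ 9, so v_4 = 9^{−1} = 5 (mod 11).
  i = 5 (α = 8): (8−4)(8−7)(8−6)(8−2) = 4·1·2·6 = 48 ≡ 4, so v_5 = 4^{−1} = 3 (mod 11).
  v = [8, 8, 9, 5, 3].
Step 2: syndromes of r = [1, 5, 3, 6, 7] (all sums mod 11).
  S_0 = Σ v_i r_i = 8·1 + 8·5 + 9·3 + 5·6 + 3·7 = 126 ≡ 5.
  S_1 = Σ v_i α_i r_i = 8·4·1 + 8·7·5 + 9·6·3 + 5·2·6 + 3·8·7 = 702 ≡ 9.
  α_i^2 mod 11 = [5, 5, 3, 4, 9].
  S_2 = Σ v_i α_i^2 r_i = 8·5·1 + 8·5·5 + 9·3·3 + 5·4·6 + 3·9·7 = 630 ≡ 3.
  S = (5, 9, 3) ≠ 0, so r is not a codeword (an error is present).
Step 3: locate the error. For a single error e at position i, S_ℓ = v_i·e·α_i^ℓ, so α_err = S_1/S_0.
  S_0^{−1} = 5^{−1} = 9 (mod 11), so α_err = 9·9 = 81 ≡ 4 = α_1. Error position i = 1.
  Consistency check: S_2/S_1 = 3·5 = 15 ≡ 4 = α_err ✓ (single-error assumption holds).
Step 4: error magnitude e = S_0/v_1 = S_0·∏_{j≠1}(α_1 − α_j) = 5·7 = 35 ≡ 2 (mod 11).
Step 5: correct position 1: c_1 = r_1 − e = 1 − 2 ≡ 10 (mod 11). Hence c = [10, 5, 3, 6, 7].
  Check: interpolating c through the α_i gives m(x) = 2 + 2·x (degree < 2) with m(α_i) = c_i for every i, so c is indeed a codeword.


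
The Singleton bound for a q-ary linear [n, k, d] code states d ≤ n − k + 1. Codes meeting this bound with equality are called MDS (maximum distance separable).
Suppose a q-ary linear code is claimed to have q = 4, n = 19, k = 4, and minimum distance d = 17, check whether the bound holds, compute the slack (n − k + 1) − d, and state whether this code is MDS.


Singleton RHS = n − k + 1 = 16, slack = -1, bound violated (no such code; not MDS).

Singleton bound: d ≤ n − k + 1.
Here n = 19, k = 4, so n − k + 1 = 16.
Given d = 17, check d ≤ 16: NO.
Slack = (n − k + 1) − d = -1.
The slack is negative: d = 17 exceeds n − k + 1 = 16 by 1, so the Singleton bound is violated and no linear [19, 4, 17]_4 code can exist. In particular it is not MDS (MDS requires d = n − k + 1 exactly).
Description: the claimed parameters are [19, 4, 17]_4; such a code would be impossible (violates the Singleton bound).


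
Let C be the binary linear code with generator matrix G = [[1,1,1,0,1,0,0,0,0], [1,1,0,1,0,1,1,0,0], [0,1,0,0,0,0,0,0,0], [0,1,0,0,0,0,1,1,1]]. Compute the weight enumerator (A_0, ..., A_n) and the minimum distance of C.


Weight distribution: A_0 = 1, A_1 = 1, A_3 = 2, A_4 = 3, A_5 = 3, A_6 = 4, A_7 = 2. Minimum distance d = 1.

Enumerate all 2^4 = 16 messages m ∈ F_2^4.
For each, compute codeword c = mG in F_2^9, then tally its weight.
  m = 0000 → c = 000000000, weight = 0.
  m = 1000 → c = 111010000, weight = 4.
  m = 0100 → c = 110101100, weight = 5.
  m = 1100 → c = 001111100, weight = 5.
  m = 0010 → c = 010000000, weight = 1.
  m = 1010 → c = 101010000, weight = 3.
  m = 0110 → c = 100101100, weight = 4.
  m = 1110 → c = 011111100, weight = 6.
  m = 0001 → c = 010000111, weight = 4.
  m = 1001 → c = 101010111, weight = 6.
  m = 0101 → c = 100101011, weight = 5.
  m = 1101 → c = 011111011, weight = 7.
  m = 0011 → c = 000000111, weight = 3.
  m = 1011 → c = 111010111, weight = 7.
  m = 0111 → c = 110101011, weight = 6.
  m = 1111 → c = 001111011, weight = 6.
Tally weights:
  weight 0: 1 codewords.
  weight 1: 1 codewords.
  weight 3: 2 codewords.
  weight 4: 3 codewords.
  weight 5: 3 codewords.
  weight 6: 4 codewords.
  weight 7: 2 codewords.
Minimum distance d = smallest w > 0 with A_w > 0 = 1.
Sanity: Σ A_w = 16 = 2^4 = 16 ✓.


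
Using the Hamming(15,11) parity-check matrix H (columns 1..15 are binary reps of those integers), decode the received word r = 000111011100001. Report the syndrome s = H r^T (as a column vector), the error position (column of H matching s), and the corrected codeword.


s = (0, 0, 1, 1)^T, error position = 3, corrected codeword c = 001111011100001

Compute s = H r^T mod 2 one row at a time:
  s_1 = 1 + 1 + 1 + 0 + 0 + 0 + 0 + 1 = 4 ≡ 0 (mod 2).
  s_2 = 1 + 1 + 1 + 0 + 0 + 0 + 0 + 1 = 4 ≡ 0 (mod 2).
  s_3 = 0 + 0 + 1 + 0 + 1 + 0 + 0 + 1 = 3 ≡ 1 (mod 2).
  s_4 = 0 + 0 + 1 + 0 + 1 + 0 + 0 + 1 = 3 ≡ 1 (mod 2).
s = (0, 0, 1, 1)^T — this equals column 3 of H (binary 0011), so error is at position 3.
Correct: flip bit 3 of r = 000111011100001 to get c = 001111011100001.


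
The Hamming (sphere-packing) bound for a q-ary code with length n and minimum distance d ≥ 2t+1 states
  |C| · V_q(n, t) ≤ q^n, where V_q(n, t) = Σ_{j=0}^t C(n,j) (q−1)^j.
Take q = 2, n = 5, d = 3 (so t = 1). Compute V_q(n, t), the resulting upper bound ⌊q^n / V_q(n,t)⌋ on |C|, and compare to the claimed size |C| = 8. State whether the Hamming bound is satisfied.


V_q(n, t) = 6, q^n = 32, Hamming bound = 5, |C| = 8 > bound (violated).

Step 1: Compute V_q(n, t) = Σ_{j=0}^1 C(n, j) (q−1)^j.
  j = 0: C(5,0)·(1)^0 = 1·1 = 1.
  j = 1: C(5,1)·(1)^1 = 5·1 = 5.
  V_q(n, t) = 1 + 5 = 6.
Step 2: q^n = 2^5 = 32.
Step 3: Hamming bound ⌊q^n / V_q(n,t)⌋ = ⌊32/6⌋ = 5.
Step 4: Compare |C| = 8 to 5: violated.
The claimed |C| lies above the Hamming bound, so no 2-ary code of length 5 with d ≥ 3 can have 8 codewords.


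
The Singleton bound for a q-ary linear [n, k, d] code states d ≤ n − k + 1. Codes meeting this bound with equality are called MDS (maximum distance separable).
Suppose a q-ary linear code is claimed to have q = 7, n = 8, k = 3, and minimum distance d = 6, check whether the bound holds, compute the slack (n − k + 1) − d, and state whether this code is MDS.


Singleton RHS = n − k + 1 = 6, slack = 0, bound satisfied, MDS.

Singleton bound: d ≤ n − k + 1.
Here n = 8, k = 3, so n − k + 1 = 6.
Given d = 6, check d ≤ 6: YES.
Slack = (n − k + 1) − d = 0.
The code is MDS (slack = 0).
Description: the claimed parameters are [8, 3, 6]_7; such a code would be MDS (meets Singleton bound).


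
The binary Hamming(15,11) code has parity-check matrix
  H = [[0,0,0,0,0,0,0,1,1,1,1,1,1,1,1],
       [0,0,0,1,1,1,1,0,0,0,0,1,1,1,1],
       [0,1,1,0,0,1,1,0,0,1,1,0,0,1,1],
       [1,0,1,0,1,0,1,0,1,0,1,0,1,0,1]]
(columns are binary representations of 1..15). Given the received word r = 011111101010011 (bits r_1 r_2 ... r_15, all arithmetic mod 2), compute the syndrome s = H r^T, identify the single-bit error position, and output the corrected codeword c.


s = (0, 0, 1, 0)^T, error position = 2, corrected codeword c = 001111101010011

Compute s = H r^T mod 2 one row at a time:
  s_1 = 0 + 1 + 0 + 1 + 0 + 0 + 1 + 1 = 4 ≡ 0 (mod 2).
  s_2 = 1 + 1 + 1 + 1 + 0 + 0 + 1 + 1 = 6 ≡ 0 (mod 2).
  s_3 = 1 + 1 + 1 + 1 + 0 + 1 + 1 + 1 = 7 ≡ 1 (mod 2).
  s_4 = 0 + 1 + 1 + 1 + 1 + 1 + 0 + 1 = 6 ≡ 0 (mod 2).
s = (0, 0, 1, 0)^T — this equals column 2 of H (binary 0010), so error is at position 2.
Correct: flip bit 2 of r = 011111101010011 to get c = 001111101010011.


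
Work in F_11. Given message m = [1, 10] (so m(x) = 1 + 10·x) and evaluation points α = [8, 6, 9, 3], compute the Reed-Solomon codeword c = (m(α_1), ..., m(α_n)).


c = [4, 6, 3, 9]

Message polynomial: m(x) = 1 + 10·x (mod 11).
For each evaluation point α_i, compute m(α_i) mod 11:
  α_1 = 8: Horner steps 10 → 4, so m(8) = 4.
  α_2 = 6: Horner steps 10 → 6, so m(6) = 6.
  α_3 = 9: Horner steps 10 → 3, so m(9) = 3.
  α_4 = 3: Horner steps 10 → 9, so m(3) = 9.
Codeword c = [4, 6, 3, 9] ∈ F_11^4.


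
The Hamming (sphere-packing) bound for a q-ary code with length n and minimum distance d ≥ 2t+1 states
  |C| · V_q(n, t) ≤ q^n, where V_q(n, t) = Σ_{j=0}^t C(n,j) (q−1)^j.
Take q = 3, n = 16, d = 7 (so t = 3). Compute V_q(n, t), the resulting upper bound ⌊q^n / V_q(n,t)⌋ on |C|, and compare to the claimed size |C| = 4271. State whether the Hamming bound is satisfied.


V_q(n, t) = 4993, q^n = 43046721, Hamming bound = 8621, |C| = 4271 ≤ bound (satisfied).

Step 1: Compute V_q(n, t) = Σ_{j=0}^3 C(n, j) (q−1)^j.
  j = 0: C(16,0)·(2)^0 = 1·1 = 1.
  j = 1: C(16,1)·(2)^1 = 16·2 = 32.
  j = 2: C(16,2)·(2)^2 = 120·4 = 480.
  j = 3: C(16,3)·(2)^3 = 560·8 = 4480.
  V_q(n, t) = 1 + 32 + 480 + 4480 = 4993.
Step 2: q^n = 3^16 = 43046721.
Step 3: Hamming bound ⌊q^n / V_q(n,t)⌋ = ⌊43046721/4993⌋ = 8621.
Step 4: Compare |C| = 4271 to 8621: satisfied.
The claimed |C| lies below the Hamming bound.


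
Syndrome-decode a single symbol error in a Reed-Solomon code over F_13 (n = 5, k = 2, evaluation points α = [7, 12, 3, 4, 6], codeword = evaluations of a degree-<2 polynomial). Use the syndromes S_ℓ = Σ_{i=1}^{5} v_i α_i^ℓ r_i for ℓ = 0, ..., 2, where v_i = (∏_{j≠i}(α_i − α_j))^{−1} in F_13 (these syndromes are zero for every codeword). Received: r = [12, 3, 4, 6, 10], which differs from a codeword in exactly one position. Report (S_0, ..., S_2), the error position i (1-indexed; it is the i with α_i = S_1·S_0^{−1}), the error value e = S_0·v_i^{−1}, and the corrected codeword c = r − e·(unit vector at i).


S = (10, 3, 10), error at position 2, error magnitude e = 7, c = [12, 9, 4, 6, 10].

Step 1: column multipliers v_i = (∏_{j≠i}(α_i − α_j))^{−1} mod 13.
  i = 1 (α = 7): (7−12)(7−3)(7−4)(7−6) = (−5)·4·3·1 = −60 ≡ 5, so v_1 = 5^{−1} = 8 (mod 13).
  i = 2 (α = 12): (12−7)(12−3)(12−4)(12−6) = 5·9·8·6 = 2160 ≡ 2, so v_2 = 2^{−1} = 7 (mod 13).
  i = 3 (α = 3): (3−7)(3−12)(3−4)(3−6) = (−4)·(−9)·(−1)·(−3) = 108 ≡ 4, so v_3 = 4^{−1} = 10 (mod 13).
  i = 4 (α = 4): (4−7)(4−12)(4−3)(4−6) = (−3)·(−8)·1·(−2) = −48 ≡ 4, so v_4 = 4^{−1} = 10 (mod 13).
  i = 5 (α = 6): (6−7)(6−12)(6−3)(6−4) = (−1)·(−6)·3·2 = 36 ≡ 10, so v_5 = 10^{−1} = 4 (mod 13).
  v = [8, 7, 10, 10, 4].
Step 2: syndromes of r = [12, 3, 4, 6, 10] (all sums mod 13).
  S_0 = Σ v_i r_i = 8·12 + 7·3 + 10·4 + 10·6 + 4·10 = 257 ≡ 10.
  S_1 = Σ v_i α_i r_i = 8·7·12 + 7·12·3 + 10·3·4 + 10·4·6 + 4·6·10 = 1524 ≡ 3.
  α_i^2 mod 13 = [10, 1, 9, 3, 10].
  S_2 = Σ v_i α_i^2 r_i = 8·10·12 + 7·1·3 + 10·9·4 + 10·3·6 + 4·10·10 = 1921 ≡ 10.
  S = (10, 3, 10) ≠ 0, so r is not a codeword (an error is present).
Step 3: locate the error. For a single error e at position i, S_ℓ = v_i·e·α_i^ℓ, so α_err = S_1/S_0.
  S_0^{−1} = 10^{−1} = 4 (mod 13), so α_err = 3·4 = 12 ≡ 12 = α_2. Error position i = 2.
  Consistency check: S_2/S_1 = 10·9 = 90 ≡ 12 = α_err ✓ (single-error assumption holds).
Step 4: error magnitude e = S_0/v_2 = S_0·∏_{j≠2}(α_2 − α_j) = 10·2 = 20 ≡ 7 (mod 13).
Step 5: correct position 2: c_2 = r_2 − e = 3 − 7 ≡ 9 (mod 13). Hence c = [12, 9, 4, 6, 10].
  Check: interpolating c through the α_i gives m(x) = 11 + 2·x (degree < 2) with m(α_i) = c_i for every i, so c is indeed a codeword.


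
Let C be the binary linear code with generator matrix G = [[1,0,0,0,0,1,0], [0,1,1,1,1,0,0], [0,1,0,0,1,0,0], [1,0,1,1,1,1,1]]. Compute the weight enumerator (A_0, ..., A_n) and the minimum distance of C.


Weight distribution: A_0 = 1, A_2 = 5, A_4 = 7, A_6 = 3. Minimum distance d = 2.

Enumerate all 2^4 = 16 messages m ∈ F_2^4.
For each, compute codeword c = mG in F_2^7, then tally its weight.
  m = 0000 → c = 0000000, weight = 0.
  m = 1000 → c = 1000010, weight = 2.
  m = 0100 → c = 0111100, weight = 4.
  m = 1100 → c = 1111110, weight = 6.
  m = 0010 → c = 0100100, weight = 2.
  m = 1010 → c = 1100110, weight = 4.
  m = 0110 → c = 0011000, weight = 2.
  m = 1110 → c = 1011010, weight = 4.
  m = 0001 → c = 1011111, weight = 6.
  m = 1001 → c = 0011101, weight = 4.
  m = 0101 → c = 1100011, weight = 4.
  m = 1101 → c = 0100001, weight = 2.
  m = 0011 → c = 1111011, weight = 6.
  m = 1011 → c = 0111001, weight = 4.
  m = 0111 → c = 1000111, weight = 4.
  m = 1111 → c = 0000101, weight = 2.
Tally weights:
  weight 0: 1 codewords.
  weight 2: 5 codewords.
  weight 4: 7 codewords.
  weight 6: 3 codewords.
Minimum distance d = smallest w > 0 with A_w > 0 = 2.
Sanity: Σ A_w = 16 = 2^4 = 16 ✓.


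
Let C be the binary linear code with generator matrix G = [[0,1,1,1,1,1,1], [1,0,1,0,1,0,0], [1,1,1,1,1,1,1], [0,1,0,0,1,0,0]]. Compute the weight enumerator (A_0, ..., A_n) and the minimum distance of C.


Weight distribution: A_0 = 1, A_1 = 1, A_2 = 3, A_3 = 3, A_4 = 3, A_5 = 3, A_6 = 1, A_7 = 1. Minimum distance d = 1.

Enumerate all 2^4 = 16 messages m ∈ F_2^4.
For each, compute codeword c = mG in F_2^7, then tally its weight.
  m = 0000 → c = 0000000, weight = 0.
  m = 1000 → c = 0111111, weight = 6.
  m = 0100 → c = 1010100, weight = 3.
  m = 1100 → c = 1101011, weight = 5.
  m = 0010 → c = 1111111, weight = 7.
  m = 1010 → c = 1000000, weight = 1.
  m = 0110 → c = 0101011, weight = 4.
  m = 1110 → c = 0010100, weight = 2.
  m = 0001 → c = 0100100, weight = 2.
  m = 1001 → c = 0011011, weight = 4.
  m = 0101 → c = 1110000, weight = 3.
  m = 1101 → c = 1001111, weight = 5.
  m = 0011 → c = 1011011, weight = 5.
  m = 1011 → c = 1100100, weight = 3.
  m = 0111 → c = 0001111, weight = 4.
  m = 1111 → c = 0110000, weight = 2.
Tally weights:
  weight 0: 1 codewords.
  weight 1: 1 codewords.
  weight 2: 3 codewords.
  weight 3: 3 codewords.
  weight 4: 3 codewords.
  weight 5: 3 codewords.
  weight 6: 1 codewords.
  weight 7: 1 codewords.
Minimum distance d = smallest w > 0 with A_w > 0 = 1.
Sanity: Σ A_w = 16 = 2^4 = 16 ✓.


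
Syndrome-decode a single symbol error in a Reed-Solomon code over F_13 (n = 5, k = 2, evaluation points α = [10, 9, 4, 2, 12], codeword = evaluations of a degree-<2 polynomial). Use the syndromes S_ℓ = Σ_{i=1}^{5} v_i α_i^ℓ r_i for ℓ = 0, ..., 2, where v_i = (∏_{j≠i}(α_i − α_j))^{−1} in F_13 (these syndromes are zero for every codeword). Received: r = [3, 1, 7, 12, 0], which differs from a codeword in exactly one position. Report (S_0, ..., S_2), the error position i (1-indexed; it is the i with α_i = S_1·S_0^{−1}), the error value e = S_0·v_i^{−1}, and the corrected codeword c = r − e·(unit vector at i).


S = (3, 4, 1), error at position 1, error magnitude e = 11, c = [5, 1, 7, 12, 0].

Step 1: column multipliers v_i = (∏_{j≠i}(α_i − α_j))^{−1} mod 13.
  i = 1 (α = 10): (10−9)(10−4)(10−2)(10−12) = 1·6·8·(−2) = −96 ≡ 8, so v_1 = 8^{−1} = 5 (mod 13).
  i = 2 (α = 9): (9−10)(9−4)(9−2)(9−12) = (−1)·5·7·(−3) = 105 ≡ 1, so v_2 = 1^{−1} = 1 (mod 13).
  i = 3 (α = 4): (4−10)(4−9)(4−2)(4−12) = (−6)·(−5)·2·(−8) = −480 ≡ 1, so v_3 = 1^{−1} = 1 (mod 13).
  i = 4 (α = 2): (2−10)(2−9)(2−4)(2−12) = (−8)·(−7)·(−2)·(−10) = 1120 ≡ 2, so v_4 = 2^{−1} = 7 (mod 13).
  i = 5 (α = 12): (12−10)(12−9)(12−4)(12−2) = 2·3·8·10 = 480 ≡ 12, so v_5 = 12^{−1} = 12 (mod 13).
  v = [5, 1, 1, 7, 12].
Step 2: syndromes of r = [3, 1, 7, 12, 0] (all sums mod 13).
  S_0 = Σ v_i r_i = 5·3 + 1·1 + 1·7 + 7·12 + 12·0 = 107 ≡ 3.
  S_1 = Σ v_i α_i r_i = 5·10·3 + 1·9·1 + 1·4·7 + 7·2·12 + 12·12·0 = 355 ≡ 4.
  α_i^2 mod 13 = [9, 3, 3, 4, 1].
  S_2 = Σ v_i α_i^2 r_i = 5·9·3 + 1·3·1 + 1·3·7 + 7·4·12 + 12·1·0 = 495 ≡ 1.
  S = (3, 4, 1) ≠ 0, so r is not a codeword (an error is present).
Step 3: locate the error. For a single error e at position i, S_ℓ = v_i·e·α_i^ℓ, so α_err = S_1/S_0.
  S_0^{−1} = 3^{−1} = 9 (mod 13), so α_err = 4·9 = 36 ≡ 10 = α_1. Error position i = 1.
  Consistency check: S_2/S_1 = 1·10 = 10 ≡ 10 = α_err ✓ (single-error assumption holds).
Step 4: error magnitude e = S_0/v_1 = S_0·∏_{j≠1}(α_1 − α_j) = 3·8 = 24 ≡ 11 (mod 13).
Step 5: correct position 1: c_1 = r_1 − e = 3 − 11 ≡ 5 (mod 13). Hence c = [5, 1, 7, 12, 0].
  Check: interpolating c through the α_i gives m(x) = 4 + 4·x (degree < 2) with m(α_i) = c_i for every i, so c is indeed a codeword.


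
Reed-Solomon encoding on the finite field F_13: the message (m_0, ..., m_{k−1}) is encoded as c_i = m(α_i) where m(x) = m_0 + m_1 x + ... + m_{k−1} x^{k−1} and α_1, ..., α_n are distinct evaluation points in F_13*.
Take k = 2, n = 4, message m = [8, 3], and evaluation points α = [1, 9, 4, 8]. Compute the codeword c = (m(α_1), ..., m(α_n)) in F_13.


c = [11, 9, 7, 6]

Message polynomial: m(x) = 8 + 3·x (mod 13).
For each evaluation point α_i, compute m(α_i) mod 13:
  α_1 = 1: Horner steps 3 → 11, so m(1) = 11.
  α_2 = 9: Horner steps 3 → 9, so m(9) = 9.
  α_3 = 4: Horner steps 3 → 7, so m(4) = 7.
  α_4 = 8: Horner steps 3 → 6, so m(8) = 6.
Codeword c = [11, 9, 7, 6] ∈ F_13^4.


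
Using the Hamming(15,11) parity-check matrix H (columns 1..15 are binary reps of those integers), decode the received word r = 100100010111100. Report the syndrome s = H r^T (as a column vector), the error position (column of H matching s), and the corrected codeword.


s = (1, 1, 0, 1)^T, error position = 13, corrected codeword c = 100100010111000

Compute s = H r^T mod 2 one row at a time:
  s_1 = 1 + 0 + 1 + 1 + 1 + 1 + 0 + 0 = 5 ≡ 1 (mod 2).
  s_2 = 1 + 0 + 0 + 0 + 1 + 1 + 0 + 0 = 3 ≡ 1 (mod 2).
  s_3 = 0 + 0 + 0 + 0 + 1 + 1 + 0 + 0 = 2 ≡ 0 (mod 2).
  s_4 = 1 + 0 + 0 + 0 + 0 + 1 + 1 + 0 = 3 ≡ 1 (mod 2).
s = (1, 1, 0, 1)^T — this equals column 13 of H (binary 1101), so error is at position 13.
Correct: flip bit 13 of r = 100100010111100 to get c = 100100010111000.


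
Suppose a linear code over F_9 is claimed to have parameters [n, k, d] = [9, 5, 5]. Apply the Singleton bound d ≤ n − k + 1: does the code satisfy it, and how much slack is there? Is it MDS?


Singleton RHS = n − k + 1 = 5, slack = 0, bound satisfied, MDS.

Singleton bound: d ≤ n − k + 1.
Here n = 9, k = 5, so n − k + 1 = 5.
Given d = 5, check d ≤ 5: YES.
Slack = (n − k + 1) − d = 0.
The code is MDS (slack = 0).
Description: the claimed parameters are [9, 5, 5]_9; such a code would be MDS (meets Singleton bound).


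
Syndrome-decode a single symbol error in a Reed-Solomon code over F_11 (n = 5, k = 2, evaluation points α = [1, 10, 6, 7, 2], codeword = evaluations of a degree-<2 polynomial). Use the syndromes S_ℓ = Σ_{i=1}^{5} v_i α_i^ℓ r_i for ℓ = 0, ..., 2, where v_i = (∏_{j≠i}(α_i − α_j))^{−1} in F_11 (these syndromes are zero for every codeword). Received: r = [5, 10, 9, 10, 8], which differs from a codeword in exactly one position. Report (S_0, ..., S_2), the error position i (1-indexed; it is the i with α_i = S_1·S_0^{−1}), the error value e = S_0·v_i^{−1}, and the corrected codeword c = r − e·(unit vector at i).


S = (1, 7, 5), error at position 4, error magnitude e = 9, c = [5, 10, 9, 1, 8].

Step 1: column multipliers v_i = (∏_{j≠i}(α_i − α_j))^{−1} mod 11.
  i = 1 (α = 1): (1−10)(1−6)(1−7)(1−2) = (−9)·(−5)·(−6)·(−1) = 270 ≡ 6, so v_1 = 6^{−1} = 2 (mod 11).
  i = 2 (α = 10): (10−1)(10−6)(10−7)(10−2) = 9·4·3·8 = 864 ≡ 6, so v_2 = 6^{−1} = 2 (mod 11).
  i = 3 (α = 6): (6−1)(6−10)(6−7)(6−2) = 5·(−4)·(−1)·4 = 80 ≡ 3, so v_3 = 3^{−1} = 4 (mod 11).
  i = 4 (α = 7): (7−1)(7−10)(7−6)(7−2) = 6·(−3)·1·5 = −90 ≡ 9, so v_4 = 9^{−1} = 5 (mod 11).
  i = 5 (α = 2): (2−1)(2−10)(2−6)(2−7) = 1·(−8)·(−4)·(−5) = −160 ≡ 5, so v_5 = 5^{−1} = 9 (mod 11).
  v = [2, 2, 4, 5, 9].
Step 2: syndromes of r = [5, 10, 9, 10, 8] (all sums mod 11).
  S_0 = Σ v_i r_i = 2·5 + 2·10 + 4·9 + 5·10 + 9·8 = 188 ≡ 1.
  S_1 = Σ v_i α_i r_i = 2·1·5 + 2·10·10 + 4·6·9 + 5·7·10 + 9·2·8 = 920 ≡ 7.
  α_i^2 mod 11 = [1, 1, 3, 5, 4].
  S_2 = Σ v_i α_i^2 r_i = 2·1·5 + 2·1·10 + 4·3·9 + 5·5·10 + 9·4·8 = 676 ≡ 5.
  S = (1, 7, 5) ≠ 0, so r is not a codeword (an error is present).
Step 3: locate the error. For a single error e at position i, S_ℓ = v_i·e·α_i^ℓ, so α_err = S_1/S_0.
  S_0^{−1} = 1^{−1} = 1 (mod 11), so α_err = 7·1 = 7 ≡ 7 = α_4. Error position i = 4.
  Consistency check: S_2/S_1 = 5·8 = 40 ≡ 7 = α_err ✓ (single-error assumption holds).
Step 4: error magnitude e = S_0/v_4 = S_0·∏_{j≠4}(α_4 − α_j) = 1·9 = 9 ≡ 9 (mod 11).
Step 5: correct position 4: c_4 = r_4 − e = 10 − 9 ≡ 1 (mod 11). Hence c = [5, 10, 9, 1, 8].
  Check: interpolating c through the α_i gives m(x) = 2 + 3·x (degree < 2) with m(α_i) = c_i for every i, so c is indeed a codeword.


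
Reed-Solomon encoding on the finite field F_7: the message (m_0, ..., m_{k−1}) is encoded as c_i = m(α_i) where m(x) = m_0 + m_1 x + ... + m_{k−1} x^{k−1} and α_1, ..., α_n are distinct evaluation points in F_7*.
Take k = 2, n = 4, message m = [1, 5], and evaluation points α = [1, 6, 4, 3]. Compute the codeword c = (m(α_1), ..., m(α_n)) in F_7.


c = [6, 3, 0, 2]

Message polynomial: m(x) = 1 + 5·x (mod 7).
For each evaluation point α_i, compute m(α_i) mod 7:
  α_1 = 1: Horner steps 5 → 6, so m(1) = 6.
  α_2 = 6: Horner steps 5 → 3, so m(6) = 3.
  α_3 = 4: Horner steps 5 → 0, so m(4) = 0.
  α_4 = 3: Horner steps 5 → 2, so m(3) = 2.
Codeword c = [6, 3, 0, 2] ∈ F_7^4.


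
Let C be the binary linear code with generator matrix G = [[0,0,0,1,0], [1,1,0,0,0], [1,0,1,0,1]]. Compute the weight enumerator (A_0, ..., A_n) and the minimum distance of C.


Weight distribution: A_0 = 1, A_1 = 1, A_2 = 1, A_3 = 3, A_4 = 2. Minimum distance d = 1.

Enumerate all 2^3 = 8 messages m ∈ F_2^3.
For each, compute codeword c = mG in F_2^5, then tally its weight.
  m = 000 → c = 00000, weight = 0.
  m = 100 → c = 00010, weight = 1.
  m = 010 → c = 11000, weight = 2.
  m = 110 → c = 11010, weight = 3.
  m = 001 → c = 10101, weight = 3.
  m = 101 → c = 10111, weight = 4.
  m = 011 → c = 01101, weight = 3.
  m = 111 → c = 01111, weight = 4.
Tally weights:
  weight 0: 1 codewords.
  weight 1: 1 codewords.
  weight 2: 1 codewords.
  weight 3: 3 codewords.
  weight 4: 2 codewords.
Minimum distance d = smallest w > 0 with A_w > 0 = 1.
Sanity: Σ A_w = 8 = 2^3 = 8 ✓.


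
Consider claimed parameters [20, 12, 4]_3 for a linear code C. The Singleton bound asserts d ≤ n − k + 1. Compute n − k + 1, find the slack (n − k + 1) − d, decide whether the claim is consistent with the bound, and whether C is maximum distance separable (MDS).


Singleton RHS = n − k + 1 = 9, slack = 5, bound satisfied, not MDS.

Singleton bound: d ≤ n − k + 1.
Here n = 20, k = 12, so n − k + 1 = 9.
Given d = 4, check d ≤ 9: YES.
Slack = (n − k + 1) − d = 5.
The code is NOT MDS (slack = 5 > 0).
Description: the claimed parameters are [20, 12, 4]_3; such a code would be non-MDS.
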